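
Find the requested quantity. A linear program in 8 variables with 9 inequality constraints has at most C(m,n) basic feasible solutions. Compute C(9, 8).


Each vertex corresponds to some choice of n active constraints out of m, so the number of vertices is at most C(m, n) = m! / (n!(m-n)!).
m = 9, n = 8
Numerator: 9 * 8 * 7 * 6 * 5 * 4 * 3 * 2
Denominator: 8! = 40320
C(9, 8) = 9


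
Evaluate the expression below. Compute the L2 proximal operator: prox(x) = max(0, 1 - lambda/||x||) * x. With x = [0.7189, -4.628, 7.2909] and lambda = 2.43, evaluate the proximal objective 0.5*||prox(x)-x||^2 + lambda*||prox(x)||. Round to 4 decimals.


Step 1: Compute ||x||.
||x|| = 8.6656
Step 2: Compute scaling factor.
scale = max(0, 1 - 2.43/8.6656) = 0.7196
Step 3: prox(x) = [0.5173, -3.3302, 5.2464]
||prox(x)|| = 6.2356
Step 4: Proximal objective.
0.5*||prox-x||^2 = 2.9525
lambda*||prox|| = 15.1525
Total = 18.1049


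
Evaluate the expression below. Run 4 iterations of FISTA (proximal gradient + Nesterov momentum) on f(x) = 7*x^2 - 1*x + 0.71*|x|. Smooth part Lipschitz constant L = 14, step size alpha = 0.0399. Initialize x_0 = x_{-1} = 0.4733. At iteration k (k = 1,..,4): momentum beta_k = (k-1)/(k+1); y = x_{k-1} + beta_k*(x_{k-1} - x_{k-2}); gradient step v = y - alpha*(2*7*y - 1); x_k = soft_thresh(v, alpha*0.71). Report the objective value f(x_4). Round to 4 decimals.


FISTA on f(x) = 7*x^2 - 1*x + 0.71*|x|
L = 14, alpha = 0.0399
Iteration 1: beta = 0.0, y = 0.4733 + 0.0*(0.4733 - 0.4733) = 0.4733
  grad(y) = 5.6262, v = y - alpha*grad = 0.2488
  prox(v) = soft_thresh(0.2488, 0.0283) = 0.2205
Iteration 2: beta = 0.3333, y = 0.2205 + 0.3333*(0.2205 - 0.4733) = 0.1362
  grad(y) = 0.907, v = y - alpha*grad = 0.1
  prox(v) = soft_thresh(0.1, 0.0283) = 0.0717
Iteration 3: beta = 0.5, y = 0.0717 + 0.5*(0.0717 - 0.2205) = -0.0027
  grad(y) = -1.0378, v = y - alpha*grad = 0.0387
  prox(v) = soft_thresh(0.0387, 0.0283) = 0.0104
Iteration 4: beta = 0.6, y = 0.0104 + 0.6*(0.0104 - 0.0717) = -0.0264
  grad(y) = -1.3697, v = y - alpha*grad = 0.0282
  prox(v) = soft_thresh(0.0282, 0.0283) = 0.0
f(x_4) = 7*0.0^2 - 1*0.0 + 0.71*|0.0| = 0.0


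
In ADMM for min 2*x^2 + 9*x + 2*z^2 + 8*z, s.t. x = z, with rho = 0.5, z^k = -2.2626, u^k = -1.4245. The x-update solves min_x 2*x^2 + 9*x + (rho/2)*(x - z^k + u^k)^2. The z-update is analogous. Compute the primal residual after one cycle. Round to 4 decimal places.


ADMM iteration with rho = 0.5, z^k = -2.2626, u^k = -1.4245
Step 1: x-update.
Minimize 2*x^2 + 9*x + (0.5/2)*(x + 2.2626 - 1.4245)^2
FOC: (2*2 + 0.5)*x = -9 + 0.5*(-2.2626 + 1.4245)
x^{k+1} = -2.0931
Step 2: z-update.
Minimize 2*z^2 + 8*z + (0.5/2)*(-2.0931 - z - 1.4245)^2
FOC: (2*2 + 0.5)*z = -8 + 0.5*(-2.0931 - 1.4245)
z^{k+1} = -2.1686
Step 3: u-update.
u^{k+1} = -1.4245 - 2.0931 + 2.1686 = -1.349
Step 4: Primal residual = |-2.0931 + 2.1686| = 0.0755


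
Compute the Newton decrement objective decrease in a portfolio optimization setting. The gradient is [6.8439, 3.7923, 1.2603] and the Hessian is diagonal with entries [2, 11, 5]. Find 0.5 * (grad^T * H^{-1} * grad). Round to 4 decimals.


Step 1: H is diagonal, so H^(-1) * g = [3.422, 0.3448, 0.2521].
Step 2: g^T H^(-1) g = sum_i g_i^2 / H_ii
  = (6.8439)^2/2 + (3.7923)^2/11 + (1.2603)^2/5
  = 23.4195 + 1.3074 + 0.3177 = 25.0446
Step 3: Objective decrease = 0.5 * g^T H^(-1) g = 12.5223


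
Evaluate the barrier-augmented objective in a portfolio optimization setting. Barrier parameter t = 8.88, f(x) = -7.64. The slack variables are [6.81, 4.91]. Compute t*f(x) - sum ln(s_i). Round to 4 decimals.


Step 1: Compute log-barrier.
ln values: [1.9184, 1.5913]
phi = -(1.9184 + 1.5913) = -3.5097
Step 2: Compute augmented objective.
t*f(x) = 8.88*-7.64 = -67.8432
Total = -67.8432 - 3.5097 = -71.3529


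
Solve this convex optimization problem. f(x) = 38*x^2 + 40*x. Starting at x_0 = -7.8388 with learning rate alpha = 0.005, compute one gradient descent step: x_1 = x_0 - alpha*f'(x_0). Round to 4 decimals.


We compute the gradient at x_0 and apply the update.
f'(x) = 76*x + 40
f'(-7.8388) = 76*-7.8388 + 40 = -555.7488
x_1 = -7.8388 - 0.005*-555.7488 = -5.0601


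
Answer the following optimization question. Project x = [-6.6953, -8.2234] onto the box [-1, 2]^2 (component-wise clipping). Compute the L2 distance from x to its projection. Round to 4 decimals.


Project each component onto [-1, 2].
clip(-6.6953) = -1.0, clip(-8.2234) = -1.0
Projection = [-1.0, -1.0]
Squared diffs: [32.4364, 52.1775]
Distance = sqrt(84.6139) = 9.1986


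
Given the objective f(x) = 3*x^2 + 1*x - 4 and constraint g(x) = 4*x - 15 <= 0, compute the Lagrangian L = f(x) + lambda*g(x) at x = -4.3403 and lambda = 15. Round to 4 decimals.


Step 1: Evaluate f(x).
f(-4.3403) = 3*(-4.3403)^2 + 1*(-4.3403) - 4 = 48.1743
Step 2: Evaluate g(x).
g(-4.3403) = 4*-4.3403 - 15 = -32.3612
Step 3: Compute Lagrangian.
L = 48.1743 + 15*-32.3612 = -437.2437


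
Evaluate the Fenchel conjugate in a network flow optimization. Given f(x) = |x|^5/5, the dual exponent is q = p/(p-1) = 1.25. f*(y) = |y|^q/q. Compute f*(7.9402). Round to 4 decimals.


The conjugate exponent q satisfies 1/p + 1/q = 1.
p = 5, so q = 5/(5 - 1) = 1.25
|y|^q = 7.9402^1.25 = 13.3287
f*(7.9402) = 13.3287 / 1.25 = 10.663


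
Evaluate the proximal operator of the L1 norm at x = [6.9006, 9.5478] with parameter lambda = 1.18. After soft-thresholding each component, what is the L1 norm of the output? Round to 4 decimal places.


Soft-thresholding with lambda = 1.18:
prox(6.9006) = sign(6.9006)*max(|6.9006| - 1.18, 0) = 5.7206
prox(9.5478) = sign(9.5478)*max(|9.5478| - 1.18, 0) = 8.3678
prox(x) = [5.7206, 8.3678]
||prox(x)||_1 = 5.7206 + 8.3678 = 14.0884


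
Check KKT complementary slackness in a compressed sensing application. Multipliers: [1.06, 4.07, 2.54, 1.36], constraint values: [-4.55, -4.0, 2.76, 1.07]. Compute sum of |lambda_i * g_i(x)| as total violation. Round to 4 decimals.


KKT complementary slackness check:
lambda_1 * g_1 = 1.06 * -4.55 = -4.823
lambda_2 * g_2 = 4.07 * -4.0 = -16.28
lambda_3 * g_3 = 2.54 * 2.76 = 7.0104
lambda_4 * g_4 = 1.36 * 1.07 = 1.4552
Total violation = 4.823 + 16.28 + 7.0104 + 1.4552 = 29.5686


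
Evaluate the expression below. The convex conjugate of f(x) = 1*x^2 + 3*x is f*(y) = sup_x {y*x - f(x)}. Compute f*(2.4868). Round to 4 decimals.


f*(y) = sup_x {y*x - a*x^2 - b*x} = sup_x {(y-b)*x - a*x^2}
FOC: (y - b) - 2a*x = 0 => x* = (y - b)/(2a)
x* = (2.4868 - 3)/(2*1) = -0.2566
f*(2.4868) = (y-b)^2/(4a) = (2.4868 - 3)^2/(4*1)
= 0.2634/4 = 0.0658


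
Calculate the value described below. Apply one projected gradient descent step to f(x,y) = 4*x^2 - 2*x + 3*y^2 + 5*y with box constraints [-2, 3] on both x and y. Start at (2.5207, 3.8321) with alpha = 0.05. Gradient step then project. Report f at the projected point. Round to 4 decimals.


Step 1: Compute gradient at (2.5207, 3.8321).
grad_x = 2*4*2.5207 - 2 = 18.1656
grad_y = 2*3*3.8321 + 5 = 27.9926
Step 2: Gradient step.
x_raw = 2.5207 - 0.05*18.1656 = 1.6124
y_raw = 3.8321 - 0.05*27.9926 = 2.4325
Step 3: Project onto [-2, 3].
x_proj = clip(1.6124) = 1.6124
y_proj = clip(2.4325) = 2.4325
Step 4: Evaluate f.
f(1.6124, 2.4325) = 37.0878


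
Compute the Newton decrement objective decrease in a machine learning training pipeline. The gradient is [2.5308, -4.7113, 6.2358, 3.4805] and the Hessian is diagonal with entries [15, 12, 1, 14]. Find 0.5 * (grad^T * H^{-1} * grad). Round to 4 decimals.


Step 1: H is diagonal, so H^(-1) * g = [0.1687, -0.3926, 6.2358, 0.2486].
Step 2: g^T H^(-1) g = sum_i g_i^2 / H_ii
  = (2.5308)^2/15 + (-4.7113)^2/12 + (6.2358)^2/1 + (3.4805)^2/14
  = 0.427 + 1.8497 + 38.8852 + 0.8653 = 42.0272
Step 3: Objective decrease = 0.5 * g^T H^(-1) g = 21.0136


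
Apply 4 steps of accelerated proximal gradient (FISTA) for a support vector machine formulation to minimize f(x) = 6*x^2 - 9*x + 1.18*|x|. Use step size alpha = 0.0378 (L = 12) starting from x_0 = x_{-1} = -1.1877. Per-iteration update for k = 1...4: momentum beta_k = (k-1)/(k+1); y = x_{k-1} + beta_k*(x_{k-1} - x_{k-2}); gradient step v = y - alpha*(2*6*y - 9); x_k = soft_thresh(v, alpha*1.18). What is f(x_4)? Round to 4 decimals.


FISTA on f(x) = 6*x^2 - 9*x + 1.18*|x|
L = 12, alpha = 0.0378
Iteration 1: beta = 0.0, y = -1.1877 + 0.0*(-1.1877 + 1.1877) = -1.1877
  grad(y) = -23.2524, v = y - alpha*grad = -0.3088
  prox(v) = soft_thresh(-0.3088, 0.0446) = -0.2642
Iteration 2: beta = 0.3333, y = -0.2642 + 0.3333*(-0.2642 + 1.1877) = 0.0437
  grad(y) = -8.4757, v = y - alpha*grad = 0.3641
  prox(v) = soft_thresh(0.3641, 0.0446) = 0.3195
Iteration 3: beta = 0.5, y = 0.3195 + 0.5*(0.3195 + 0.2642) = 0.6113
  grad(y) = -1.6646, v = y - alpha*grad = 0.6742
  prox(v) = soft_thresh(0.6742, 0.0446) = 0.6296
Iteration 4: beta = 0.6, y = 0.6296 + 0.6*(0.6296 - 0.3195) = 0.8157
  grad(y) = 0.7882, v = y - alpha*grad = 0.7859
  prox(v) = soft_thresh(0.7859, 0.0446) = 0.7413
f(x_4) = 6*0.7413^2 - 9*0.7413 + 1.18*|0.7413| = -2.4998


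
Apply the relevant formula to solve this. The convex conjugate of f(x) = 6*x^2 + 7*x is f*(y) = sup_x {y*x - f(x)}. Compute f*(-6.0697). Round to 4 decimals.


f*(y) = sup_x {y*x - a*x^2 - b*x} = sup_x {(y-b)*x - a*x^2}
FOC: (y - b) - 2a*x = 0 => x* = (y - b)/(2a)
x* = (-6.0697 - 7)/(2*6) = -1.0891
f*(-6.0697) = (y-b)^2/(4a) = (-6.0697 - 7)^2/(4*6)
= 170.8171/24 = 7.1174


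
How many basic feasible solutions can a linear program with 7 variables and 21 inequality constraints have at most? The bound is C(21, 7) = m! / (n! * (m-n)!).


Each vertex corresponds to some choice of n active constraints out of m, so the number of vertices is at most C(m, n) = m! / (n!(m-n)!).
m = 21, n = 7
Numerator: 21 * 20 * 19 * 18 * 17 * 16 * 15
Denominator: 7! = 5040
C(21, 7) = 116280


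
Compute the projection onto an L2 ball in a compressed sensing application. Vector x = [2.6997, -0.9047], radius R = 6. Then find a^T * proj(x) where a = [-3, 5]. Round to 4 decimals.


Step 1: Compute ||x|| (intermediates to 6 decimals).
||x|| = sqrt(2.6997^2 + (-0.9047)^2) = 2.847255
Step 2: Project.
Since ||x|| <= R, proj = x (no scaling needed).
proj(x) = [2.6997, -0.9047]
Step 3: Dot product.
a^T * proj(x) = -3*2.6997 + 5*(-0.9047) = -12.6226


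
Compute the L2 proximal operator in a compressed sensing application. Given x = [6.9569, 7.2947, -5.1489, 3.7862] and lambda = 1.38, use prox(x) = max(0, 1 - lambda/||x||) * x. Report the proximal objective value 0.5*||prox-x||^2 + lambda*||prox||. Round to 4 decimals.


Step 1: Compute ||x||.
||x|| = 11.9356
Step 2: Compute scaling factor.
scale = max(0, 1 - 1.38/11.9356) = 0.8844
Step 3: prox(x) = [6.1525, 6.4513, -4.5536, 3.3484]
||prox(x)|| = 10.5556
Step 4: Proximal objective.
0.5*||prox-x||^2 = 0.9522
lambda*||prox|| = 14.5667
Total = 15.5189


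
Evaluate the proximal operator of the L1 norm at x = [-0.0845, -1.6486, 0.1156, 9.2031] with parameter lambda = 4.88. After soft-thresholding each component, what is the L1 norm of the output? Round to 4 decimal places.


Soft-thresholding with lambda = 4.88:
prox(-0.0845) = sign(-0.0845)*max(|-0.0845| - 4.88, 0) = 0.0
prox(-1.6486) = sign(-1.6486)*max(|-1.6486| - 4.88, 0) = 0.0
prox(0.1156) = sign(0.1156)*max(|0.1156| - 4.88, 0) = 0.0
prox(9.2031) = sign(9.2031)*max(|9.2031| - 4.88, 0) = 4.3231
prox(x) = [0.0, 0.0, 0.0, 4.3231]
||prox(x)||_1 = 0.0 + 0.0 + 0.0 + 4.3231 = 4.3231


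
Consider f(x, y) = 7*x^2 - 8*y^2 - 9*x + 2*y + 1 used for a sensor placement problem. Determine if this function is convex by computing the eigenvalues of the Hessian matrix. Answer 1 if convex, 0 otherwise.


The Hessian of f(x,y) = 7*x^2 - 8*y^2 - 9*x + 2*y + 1 is:
H = [[14, 0], [0, -16]]
Trace = 14 - 16 = -2
Determinant = 14*-16 - (0)^2 = -224
Discriminant = (-2)^2 - 4*-224 = 900.0
Eigenvalues: lambda_1 = -16.0, lambda_2 = 14.0
The function is not convex.

0


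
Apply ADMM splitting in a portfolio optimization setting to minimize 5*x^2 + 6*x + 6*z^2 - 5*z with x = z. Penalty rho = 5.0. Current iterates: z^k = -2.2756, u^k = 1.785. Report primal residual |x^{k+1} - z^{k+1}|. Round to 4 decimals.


ADMM iteration with rho = 5.0, z^k = -2.2756, u^k = 1.785
Step 1: x-update.
Minimize 5*x^2 + 6*x + (5.0/2)*(x + 2.2756 + 1.785)^2
FOC: (2*5 + 5.0)*x = -6 + 5.0*(-2.2756 - 1.785)
x^{k+1} = -1.7535
Step 2: z-update.
Minimize 6*z^2 - 5*z + (5.0/2)*(-1.7535 - z + 1.785)^2
FOC: (2*6 + 5.0)*z = 5 + 5.0*(-1.7535 + 1.785)
z^{k+1} = 0.3034
Step 3: u-update.
u^{k+1} = 1.785 - 1.7535 - 0.3034 = -0.2719
Step 4: Primal residual = |-1.7535 - 0.3034| = 2.0569


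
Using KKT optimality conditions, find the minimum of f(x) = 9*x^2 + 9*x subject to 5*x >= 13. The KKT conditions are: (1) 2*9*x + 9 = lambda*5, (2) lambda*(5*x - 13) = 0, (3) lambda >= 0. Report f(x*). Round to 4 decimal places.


Step 1: Try lambda = 0 (constraint inactive).
x_unc = -9/(2*9) = -0.5
Check: 5*-0.5 = -2.5 < 13 -- violated!
Step 2: Constraint must be active: 5*x = 13
x* = 13/5 = 2.6
lambda = (2*9*2.6 + 9)/5 = 11.16
Step 3: Compute optimal value.
f(x*) = 9*2.6^2 + 9*2.6 = 84.24


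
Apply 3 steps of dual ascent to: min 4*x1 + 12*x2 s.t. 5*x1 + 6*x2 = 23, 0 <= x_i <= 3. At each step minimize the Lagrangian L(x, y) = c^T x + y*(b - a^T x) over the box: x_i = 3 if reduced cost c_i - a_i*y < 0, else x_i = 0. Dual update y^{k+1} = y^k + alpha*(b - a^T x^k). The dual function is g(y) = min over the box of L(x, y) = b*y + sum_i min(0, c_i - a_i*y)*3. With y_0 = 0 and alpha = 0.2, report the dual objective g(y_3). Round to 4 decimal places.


Dual ascent for LP: min 4*x1 + 12*x2, 5*x1 + 6*x2 = 23, 0 <= x_i <= 3
Step 1: y^k = 0.0, reduced costs: (4.0, 12.0)
  x^k = (0.0, 0.0), subgradient = b - a^T x = 23.0
  y^{k+1} = 0.0 + 0.2*23.0 = 4.6
Step 2: y^k = 4.6, reduced costs: (-19.0, -15.6)
  x^k = (3.0, 3.0), subgradient = b - a^T x = -10.0
  y^{k+1} = 4.6 + 0.2*-10.0 = 2.6
Step 3: y^k = 2.6, reduced costs: (-9.0, -3.6)
  x^k = (3.0, 3.0), subgradient = b - a^T x = -10.0
  y^{k+1} = 2.6 + 0.2*-10.0 = 0.6
Dual objective at y_3 = 0.6: reduced costs (1.0, 8.4), box minimizer x = (0.0, 0.0)
g(y_3) = b*y + (c1 - a1*y)*x1 + (c2 - a2*y)*x2 = 23*0.6 + 1.0*0.0 + 8.4*0.0 = 13.8 + 0.0 + 0.0 = 13.8


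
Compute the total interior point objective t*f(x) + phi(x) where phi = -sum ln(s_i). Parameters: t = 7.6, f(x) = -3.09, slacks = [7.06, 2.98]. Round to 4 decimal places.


Step 1: Compute log-barrier.
ln values: [1.9544, 1.0919]
phi = -(1.9544 + 1.0919) = -3.0464
Step 2: Compute augmented objective.
t*f(x) = 7.6*-3.09 = -23.484
Total = -23.484 - 3.0464 = -26.5304


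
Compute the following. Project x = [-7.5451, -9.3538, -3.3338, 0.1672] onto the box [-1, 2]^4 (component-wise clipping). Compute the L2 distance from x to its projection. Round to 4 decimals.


Project each component onto [-1, 2].
clip(-7.5451) = -1.0, clip(-9.3538) = -1.0, clip(-3.3338) = -1.0, clip(0.1672) = 0.1672
Projection = [-1.0, -1.0, -1.0, 0.1672]
Squared diffs: [42.8383, 69.786, 5.4466, 0.0]
Distance = sqrt(118.0709) = 10.866


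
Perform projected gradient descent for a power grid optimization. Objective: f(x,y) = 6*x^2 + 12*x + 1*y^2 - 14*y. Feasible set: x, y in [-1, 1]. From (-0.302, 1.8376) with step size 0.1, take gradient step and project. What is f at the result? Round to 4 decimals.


Step 1: Compute gradient at (-0.302, 1.8376).
grad_x = 2*6*-0.302 + 12 = 8.376
grad_y = 2*1*1.8376 - 14 = -10.3248
Step 2: Gradient step.
x_raw = -0.302 - 0.1*8.376 = -1.1396
y_raw = 1.8376 - 0.1*-10.3248 = 2.8701
Step 3: Project onto [-1, 1].
x_proj = clip(-1.1396) = -1.0
y_proj = clip(2.8701) = 1.0
Step 4: Evaluate f.
f(-1.0, 1.0) = -19.0


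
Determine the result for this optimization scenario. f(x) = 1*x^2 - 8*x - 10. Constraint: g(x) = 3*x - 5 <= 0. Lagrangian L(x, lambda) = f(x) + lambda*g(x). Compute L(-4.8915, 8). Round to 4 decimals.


Step 1: Evaluate f(x).
f(-4.8915) = 1*(-4.8915)^2 - 8*(-4.8915) - 10 = 53.0588
Step 2: Evaluate g(x).
g(-4.8915) = 3*-4.8915 - 5 = -19.6745
Step 3: Compute Lagrangian.
L = 53.0588 + 8*-19.6745 = -104.3372


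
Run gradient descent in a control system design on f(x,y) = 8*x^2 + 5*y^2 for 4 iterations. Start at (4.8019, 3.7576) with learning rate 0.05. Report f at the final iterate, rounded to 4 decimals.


Gradient descent on f(x,y) = 8*x^2 + 5*y^2.
Starting point: (4.8019, 3.7576), alpha = 0.05
Step 1: grad_x = 2*8*4.8019 = 76.8304, grad_y = 2*5*3.7576 = 37.576
  x_1 = 4.8019 - 0.05*76.8304 = 0.9604
  y_1 = 3.7576 - 0.05*37.576 = 1.8788
Step 2: grad_x = 2*8*0.9604 = 15.3661, grad_y = 2*5*1.8788 = 18.788
  x_2 = 0.9604 - 0.05*15.3661 = 0.1921
  y_2 = 1.8788 - 0.05*18.788 = 0.9394
Step 3: grad_x = 2*8*0.1921 = 3.0732, grad_y = 2*5*0.9394 = 9.394
  x_3 = 0.1921 - 0.05*3.0732 = 0.0384
  y_3 = 0.9394 - 0.05*9.394 = 0.4697
Step 4: grad_x = 2*8*0.0384 = 0.6146, grad_y = 2*5*0.4697 = 4.697
  x_4 = 0.0384 - 0.05*0.6146 = 0.0077
  y_4 = 0.4697 - 0.05*4.697 = 0.2349
f(0.0077, 0.2349) = 8*0.0077^2 + 5*0.2349^2 = 0.2762


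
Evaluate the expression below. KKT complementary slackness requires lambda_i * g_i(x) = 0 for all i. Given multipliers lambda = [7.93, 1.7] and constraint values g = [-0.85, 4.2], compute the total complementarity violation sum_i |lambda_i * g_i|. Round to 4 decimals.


KKT complementary slackness check:
lambda_1 * g_1 = 7.93 * -0.85 = -6.7405
lambda_2 * g_2 = 1.7 * 4.2 = 7.14
Total violation = 6.7405 + 7.14 = 13.8805


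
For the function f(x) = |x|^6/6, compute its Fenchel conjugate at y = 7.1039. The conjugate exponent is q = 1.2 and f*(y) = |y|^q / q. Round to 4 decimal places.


The conjugate exponent q satisfies 1/p + 1/q = 1.
p = 6, so q = 6/(6 - 1) = 1.2
|y|^q = 7.1039^1.2 = 10.5147
f*(7.1039) = 10.5147 / 1.2 = 8.7622


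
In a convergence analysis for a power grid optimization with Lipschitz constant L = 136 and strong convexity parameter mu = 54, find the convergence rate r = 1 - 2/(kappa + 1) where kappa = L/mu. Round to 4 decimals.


Step 1: Compute the condition number.
kappa = L/mu = 136/54 = 2.5185
Step 2: Compute the convergence rate.
r = 1 - 2/(kappa + 1) = 1 - 2*mu/(L + mu) = (L - mu)/(L + mu) = 82/190 = 0.4316


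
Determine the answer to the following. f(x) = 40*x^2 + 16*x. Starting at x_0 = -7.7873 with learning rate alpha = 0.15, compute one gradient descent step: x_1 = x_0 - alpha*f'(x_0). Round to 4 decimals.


We compute the gradient at x_0 and apply the update.
f'(x) = 80*x + 16
f'(-7.7873) = 80*-7.7873 + 16 = -606.984
x_1 = -7.7873 - 0.15*-606.984 = 83.2603


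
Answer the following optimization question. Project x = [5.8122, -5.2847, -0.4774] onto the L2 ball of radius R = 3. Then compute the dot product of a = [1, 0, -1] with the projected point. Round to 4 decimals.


Step 1: Compute ||x|| (intermediates to 6 decimals).
||x|| = sqrt(5.8122^2 + (-5.2847)^2 + (-0.4774)^2) = 7.870047
Step 2: Project.
Since ||x|| > R, scale = R/||x|| = 3/7.870047 = 0.381192, proj(x) = scale * x
proj(x) = [2.215564, -2.014485, -0.181981]
Step 3: Dot product.
a^T * proj(x) = 1*2.215564 + 0*(-2.014485) - 1*(-0.181981) = 2.3975


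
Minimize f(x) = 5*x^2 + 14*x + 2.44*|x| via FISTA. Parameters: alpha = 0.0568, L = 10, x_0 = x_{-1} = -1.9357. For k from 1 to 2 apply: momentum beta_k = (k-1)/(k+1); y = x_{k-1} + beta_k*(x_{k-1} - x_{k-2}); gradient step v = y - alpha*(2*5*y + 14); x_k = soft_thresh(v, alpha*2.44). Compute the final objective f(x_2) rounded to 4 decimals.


FISTA on f(x) = 5*x^2 + 14*x + 2.44*|x|
L = 10, alpha = 0.0568
Iteration 1: beta = 0.0, y = -1.9357 + 0.0*(-1.9357 + 1.9357) = -1.9357
  grad(y) = -5.357, v = y - alpha*grad = -1.6314
  prox(v) = soft_thresh(-1.6314, 0.1386) = -1.4928
Iteration 2: beta = 0.3333, y = -1.4928 + 0.3333*(-1.4928 + 1.9357) = -1.3452
  grad(y) = 0.5479, v = y - alpha*grad = -1.3763
  prox(v) = soft_thresh(-1.3763, 0.1386) = -1.2377
f(x_2) = 5*(-1.2377)^2 + 14*(-1.2377) + 2.44*|-1.2377| = -6.6483


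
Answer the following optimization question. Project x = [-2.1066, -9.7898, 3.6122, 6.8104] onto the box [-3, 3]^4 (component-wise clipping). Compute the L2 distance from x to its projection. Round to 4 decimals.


Project each component onto [-3, 3].
clip(-2.1066) = -2.1066, clip(-9.7898) = -3.0, clip(3.6122) = 3.0, clip(6.8104) = 3.0
Projection = [-2.1066, -3.0, 3.0, 3.0]
Squared diffs: [0.0, 46.1014, 0.3748, 14.5191]
Distance = sqrt(60.9953) = 7.81


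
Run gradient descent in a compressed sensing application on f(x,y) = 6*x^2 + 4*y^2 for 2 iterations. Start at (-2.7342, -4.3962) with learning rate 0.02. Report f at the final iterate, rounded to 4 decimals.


Gradient descent on f(x,y) = 6*x^2 + 4*y^2.
Starting point: (-2.7342, -4.3962), alpha = 0.02
Step 1: grad_x = 2*6*-2.7342 = -32.8104, grad_y = 2*4*-4.3962 = -35.1696
  x_1 = -2.7342 - 0.02*-32.8104 = -2.078
  y_1 = -4.3962 - 0.02*-35.1696 = -3.6928
Step 2: grad_x = 2*6*-2.078 = -24.9359, grad_y = 2*4*-3.6928 = -29.5425
  x_2 = -2.078 - 0.02*-24.9359 = -1.5793
  y_2 = -3.6928 - 0.02*-29.5425 = -3.102
f(-1.5793, -3.102) = 6*(-1.5793)^2 + 4*(-3.102)^2 = 53.4532


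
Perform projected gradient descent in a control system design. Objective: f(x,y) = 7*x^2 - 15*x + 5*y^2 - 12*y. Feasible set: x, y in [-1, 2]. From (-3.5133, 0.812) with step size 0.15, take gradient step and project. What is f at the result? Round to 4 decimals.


Step 1: Compute gradient at (-3.5133, 0.812).
grad_x = 2*7*-3.5133 - 15 = -64.1862
grad_y = 2*5*0.812 - 12 = -3.88
Step 2: Gradient step.
x_raw = -3.5133 - 0.15*-64.1862 = 6.1146
y_raw = 0.812 - 0.15*-3.88 = 1.394
Step 3: Project onto [-1, 2].
x_proj = clip(6.1146) = 2.0
y_proj = clip(1.394) = 1.394
Step 4: Evaluate f.
f(2.0, 1.394) = -9.0118


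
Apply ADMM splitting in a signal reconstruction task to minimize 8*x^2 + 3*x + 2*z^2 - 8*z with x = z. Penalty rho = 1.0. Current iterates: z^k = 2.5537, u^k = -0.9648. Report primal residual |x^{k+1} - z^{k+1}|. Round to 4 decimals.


ADMM iteration with rho = 1.0, z^k = 2.5537, u^k = -0.9648
Step 1: x-update.
Minimize 8*x^2 + 3*x + (1.0/2)*(x - 2.5537 - 0.9648)^2
FOC: (2*8 + 1.0)*x = -3 + 1.0*(2.5537 + 0.9648)
x^{k+1} = 0.0305
Step 2: z-update.
Minimize 2*z^2 - 8*z + (1.0/2)*(0.0305 - z - 0.9648)^2
FOC: (2*2 + 1.0)*z = 8 + 1.0*(0.0305 - 0.9648)
z^{k+1} = 1.4131
Step 3: u-update.
u^{k+1} = -0.9648 + 0.0305 - 1.4131 = -2.3474
Step 4: Primal residual = |0.0305 - 1.4131| = 1.3826


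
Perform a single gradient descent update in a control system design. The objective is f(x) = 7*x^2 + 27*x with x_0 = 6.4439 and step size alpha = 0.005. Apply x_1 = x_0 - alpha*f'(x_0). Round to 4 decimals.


We compute the gradient at x_0 and apply the update.
f'(x) = 14*x + 27
f'(6.4439) = 14*6.4439 + 27 = 117.2146
x_1 = 6.4439 - 0.005*117.2146 = 5.8578


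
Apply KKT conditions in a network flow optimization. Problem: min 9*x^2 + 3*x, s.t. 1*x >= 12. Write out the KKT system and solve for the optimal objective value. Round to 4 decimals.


Step 1: Try lambda = 0 (constraint inactive).
x_unc = -3/(2*9) = -0.1667
Check: 1*-0.1667 = -0.1667 < 12 -- violated!
Step 2: Constraint must be active: 1*x = 12
x* = 12/1 = 12.0
lambda = (2*9*12.0 + 3)/1 = 219.0
Step 3: Compute optimal value.
f(x*) = 9*12.0^2 + 3*12.0 = 1332.0


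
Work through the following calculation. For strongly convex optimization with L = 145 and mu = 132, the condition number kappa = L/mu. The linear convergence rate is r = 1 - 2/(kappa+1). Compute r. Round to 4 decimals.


Step 1: Compute the condition number.
kappa = L/mu = 145/132 = 1.0985
Step 2: Compute the convergence rate.
r = 1 - 2/(kappa + 1) = 1 - 2*mu/(L + mu) = (L - mu)/(L + mu) = 13/277 = 0.0469


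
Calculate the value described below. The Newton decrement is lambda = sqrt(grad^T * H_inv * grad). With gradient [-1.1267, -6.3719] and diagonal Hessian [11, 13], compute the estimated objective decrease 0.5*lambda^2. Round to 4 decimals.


Step 1: H is diagonal, so H^(-1) * g = [-0.1024, -0.4901].
Step 2: g^T H^(-1) g = sum_i g_i^2 / H_ii
  = (-1.1267)^2/11 + (-6.3719)^2/13
  = 0.1154 + 3.1232 = 3.2386
Step 3: Objective decrease = 0.5 * g^T H^(-1) g = 1.6193


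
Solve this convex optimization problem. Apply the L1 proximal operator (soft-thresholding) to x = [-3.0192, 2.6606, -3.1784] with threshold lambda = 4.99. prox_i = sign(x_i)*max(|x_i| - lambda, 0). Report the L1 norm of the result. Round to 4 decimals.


Soft-thresholding with lambda = 4.99:
prox(-3.0192) = sign(-3.0192)*max(|-3.0192| - 4.99, 0) = 0.0
prox(2.6606) = sign(2.6606)*max(|2.6606| - 4.99, 0) = 0.0
prox(-3.1784) = sign(-3.1784)*max(|-3.1784| - 4.99, 0) = 0.0
prox(x) = [0.0, 0.0, 0.0]
||prox(x)||_1 = 0.0 + 0.0 + 0.0 = 0.0


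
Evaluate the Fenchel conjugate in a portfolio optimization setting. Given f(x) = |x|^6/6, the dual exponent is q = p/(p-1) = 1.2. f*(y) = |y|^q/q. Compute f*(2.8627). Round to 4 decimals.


The conjugate exponent q satisfies 1/p + 1/q = 1.
p = 6, so q = 6/(6 - 1) = 1.2
|y|^q = 2.8627^1.2 = 3.5329
f*(2.8627) = 3.5329 / 1.2 = 2.9441


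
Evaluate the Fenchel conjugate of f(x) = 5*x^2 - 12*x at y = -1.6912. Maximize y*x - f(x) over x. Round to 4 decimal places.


f*(y) = sup_x {y*x - a*x^2 - b*x} = sup_x {(y-b)*x - a*x^2}
FOC: (y - b) - 2a*x = 0 => x* = (y - b)/(2a)
x* = (-1.6912 + 12)/(2*5) = 1.0309
f*(-1.6912) = (y-b)^2/(4a) = (-1.6912 + 12)^2/(4*5)
= 106.2714/20 = 5.3136


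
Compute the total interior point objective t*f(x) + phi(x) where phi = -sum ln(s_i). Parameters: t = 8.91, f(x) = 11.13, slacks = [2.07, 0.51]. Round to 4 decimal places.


Step 1: Compute log-barrier.
ln values: [0.7275, -0.6733]
phi = -(0.7275 - 0.6733) = -0.0542
Step 2: Compute augmented objective.
t*f(x) = 8.91*11.13 = 99.1683
Total = 99.1683 - 0.0542 = 99.1141


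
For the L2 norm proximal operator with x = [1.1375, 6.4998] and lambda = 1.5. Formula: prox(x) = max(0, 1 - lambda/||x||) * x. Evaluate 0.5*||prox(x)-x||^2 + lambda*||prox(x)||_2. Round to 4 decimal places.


Step 1: Compute ||x||.
||x|| = 6.5986
Step 2: Compute scaling factor.
scale = max(0, 1 - 1.5/6.5986) = 0.7727
Step 3: prox(x) = [0.8789, 5.0223]
||prox(x)|| = 5.0986
Step 4: Proximal objective.
0.5*||prox-x||^2 = 1.125
lambda*||prox|| = 7.6479
Total = 8.7729


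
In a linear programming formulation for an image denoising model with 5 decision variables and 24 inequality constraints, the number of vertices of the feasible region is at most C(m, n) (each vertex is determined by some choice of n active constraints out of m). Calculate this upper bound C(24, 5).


Each vertex corresponds to some choice of n active constraints out of m, so the number of vertices is at most C(m, n) = m! / (n!(m-n)!).
m = 24, n = 5
Numerator: 24 * 23 * 22 * 21 * 20
Denominator: 5! = 120
C(24, 5) = 42504


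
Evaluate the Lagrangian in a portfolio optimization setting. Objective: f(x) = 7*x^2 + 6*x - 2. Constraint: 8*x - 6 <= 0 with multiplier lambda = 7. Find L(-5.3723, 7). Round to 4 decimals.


Step 1: Evaluate f(x).
f(-5.3723) = 7*(-5.3723)^2 + 6*(-5.3723) - 2 = 167.7975
Step 2: Evaluate g(x).
g(-5.3723) = 8*-5.3723 - 6 = -48.9784
Step 3: Compute Lagrangian.
L = 167.7975 + 7*-48.9784 = -175.0513


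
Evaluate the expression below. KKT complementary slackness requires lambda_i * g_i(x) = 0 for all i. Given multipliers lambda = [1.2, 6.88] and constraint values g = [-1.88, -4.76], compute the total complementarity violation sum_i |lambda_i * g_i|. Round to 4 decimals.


KKT complementary slackness check:
lambda_1 * g_1 = 1.2 * -1.88 = -2.256
lambda_2 * g_2 = 6.88 * -4.76 = -32.7488
Total violation = 2.256 + 32.7488 = 35.0048


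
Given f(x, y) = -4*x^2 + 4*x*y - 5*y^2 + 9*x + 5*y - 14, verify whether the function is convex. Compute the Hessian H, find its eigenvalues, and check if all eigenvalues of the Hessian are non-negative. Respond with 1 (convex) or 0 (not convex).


The Hessian of f(x,y) = -4*x^2 + 4*x*y - 5*y^2 + 9*x + 5*y - 14 is:
H = [[-8, 4], [4, -10]]
Trace = -8 - 10 = -18
Determinant = -8*-10 - (4)^2 = 64
Discriminant = (-18)^2 - 4*64 = 68.0
Eigenvalues: lambda_1 = -13.1231, lambda_2 = -4.8769
The function is not convex.

0


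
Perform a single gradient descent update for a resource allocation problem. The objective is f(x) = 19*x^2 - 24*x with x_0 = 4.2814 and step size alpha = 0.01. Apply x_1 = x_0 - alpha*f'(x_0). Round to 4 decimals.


We compute the gradient at x_0 and apply the update.
f'(x) = 38*x - 24
f'(4.2814) = 38*4.2814 - 24 = 138.6932
x_1 = 4.2814 - 0.01*138.6932 = 2.8945


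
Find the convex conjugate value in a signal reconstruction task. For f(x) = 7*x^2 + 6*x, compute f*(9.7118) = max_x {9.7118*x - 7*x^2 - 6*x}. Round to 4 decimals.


f*(y) = sup_x {y*x - a*x^2 - b*x} = sup_x {(y-b)*x - a*x^2}
FOC: (y - b) - 2a*x = 0 => x* = (y - b)/(2a)
x* = (9.7118 - 6)/(2*7) = 0.2651
f*(9.7118) = (y-b)^2/(4a) = (9.7118 - 6)^2/(4*7)
= 13.7775/28 = 0.4921


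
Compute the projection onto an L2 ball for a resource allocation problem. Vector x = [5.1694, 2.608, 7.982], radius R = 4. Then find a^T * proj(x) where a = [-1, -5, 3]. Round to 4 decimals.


Step 1: Compute ||x|| (intermediates to 6 decimals).
||x|| = sqrt(5.1694^2 + 2.608^2 + 7.982^2) = 9.860866
Step 2: Project.
Since ||x|| > R, scale = R/||x|| = 4/9.860866 = 0.405644, proj(x) = scale * x
proj(x) = [2.096936, 1.05792, 3.23785]
Step 3: Dot product.
a^T * proj(x) = -1*2.096936 - 5*1.05792 + 3*3.23785 = 2.327


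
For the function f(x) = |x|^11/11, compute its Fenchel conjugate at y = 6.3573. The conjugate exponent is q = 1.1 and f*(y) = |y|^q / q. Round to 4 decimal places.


The conjugate exponent q satisfies 1/p + 1/q = 1.
p = 11, so q = 11/(11 - 1) = 1.1
|y|^q = 6.3573^1.1 = 7.6489
f*(6.3573) = 7.6489 / 1.1 = 6.9536


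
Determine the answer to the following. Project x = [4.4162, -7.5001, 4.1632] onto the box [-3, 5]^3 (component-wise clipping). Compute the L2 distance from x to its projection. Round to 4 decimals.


Project each component onto [-3, 5].
clip(4.4162) = 4.4162, clip(-7.5001) = -3.0, clip(4.1632) = 4.1632
Projection = [4.4162, -3.0, 4.1632]
Squared diffs: [0.0, 20.2509, 0.0]
Distance = sqrt(20.2509) = 4.5001


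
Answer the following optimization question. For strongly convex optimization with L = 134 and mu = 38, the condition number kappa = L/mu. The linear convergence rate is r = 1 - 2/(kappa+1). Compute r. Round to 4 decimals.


Step 1: Compute the condition number.
kappa = L/mu = 134/38 = 3.5263
Step 2: Compute the convergence rate.
r = 1 - 2/(kappa + 1) = 1 - 2*mu/(L + mu) = (L - mu)/(L + mu) = 96/172 = 0.5581


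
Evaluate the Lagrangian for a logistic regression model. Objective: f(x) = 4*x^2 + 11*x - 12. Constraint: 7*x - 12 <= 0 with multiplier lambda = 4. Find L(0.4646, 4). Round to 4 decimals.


Step 1: Evaluate f(x).
f(0.4646) = 4*0.4646^2 + 11*0.4646 - 12 = -6.026
Step 2: Evaluate g(x).
g(0.4646) = 7*0.4646 - 12 = -8.7478
Step 3: Compute Lagrangian.
L = -6.026 + 4*-8.7478 = -41.0172


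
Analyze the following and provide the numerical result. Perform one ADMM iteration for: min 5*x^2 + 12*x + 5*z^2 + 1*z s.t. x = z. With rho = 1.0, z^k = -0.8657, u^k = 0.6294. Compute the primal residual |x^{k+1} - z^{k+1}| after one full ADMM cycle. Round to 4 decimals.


ADMM iteration with rho = 1.0, z^k = -0.8657, u^k = 0.6294
Step 1: x-update.
Minimize 5*x^2 + 12*x + (1.0/2)*(x + 0.8657 + 0.6294)^2
FOC: (2*5 + 1.0)*x = -12 + 1.0*(-0.8657 - 0.6294)
x^{k+1} = -1.2268
Step 2: z-update.
Minimize 5*z^2 + 1*z + (1.0/2)*(-1.2268 - z + 0.6294)^2
FOC: (2*5 + 1.0)*z = -1 + 1.0*(-1.2268 + 0.6294)
z^{k+1} = -0.1452
Step 3: u-update.
u^{k+1} = 0.6294 - 1.2268 + 0.1452 = -0.4522
Step 4: Primal residual = |-1.2268 + 0.1452| = 1.0816


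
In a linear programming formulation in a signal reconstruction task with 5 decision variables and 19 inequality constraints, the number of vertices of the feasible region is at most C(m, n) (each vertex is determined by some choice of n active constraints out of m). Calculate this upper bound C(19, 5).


Each vertex corresponds to some choice of n active constraints out of m, so the number of vertices is at most C(m, n) = m! / (n!(m-n)!).
m = 19, n = 5
Numerator: 19 * 18 * 17 * 16 * 15
Denominator: 5! = 120
C(19, 5) = 11628


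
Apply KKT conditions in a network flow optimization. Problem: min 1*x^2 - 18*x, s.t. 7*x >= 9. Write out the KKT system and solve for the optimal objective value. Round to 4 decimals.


Step 1: Try lambda = 0 (constraint inactive).
Stationarity: 2*1*x - 18 = 0
x* = 18/(2*1) = 9.0
Check constraint: 7*9.0 = 63.0 >= 9 -- satisfied.
Step 2: Compute optimal value.
f(x*) = 1*9.0^2 - 18*9.0 = -81.0


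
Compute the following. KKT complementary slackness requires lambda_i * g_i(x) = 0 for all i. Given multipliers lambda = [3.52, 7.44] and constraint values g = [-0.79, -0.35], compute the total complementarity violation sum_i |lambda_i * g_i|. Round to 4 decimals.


KKT complementary slackness check:
lambda_1 * g_1 = 3.52 * -0.79 = -2.7808
lambda_2 * g_2 = 7.44 * -0.35 = -2.604
Total violation = 2.7808 + 2.604 = 5.3848


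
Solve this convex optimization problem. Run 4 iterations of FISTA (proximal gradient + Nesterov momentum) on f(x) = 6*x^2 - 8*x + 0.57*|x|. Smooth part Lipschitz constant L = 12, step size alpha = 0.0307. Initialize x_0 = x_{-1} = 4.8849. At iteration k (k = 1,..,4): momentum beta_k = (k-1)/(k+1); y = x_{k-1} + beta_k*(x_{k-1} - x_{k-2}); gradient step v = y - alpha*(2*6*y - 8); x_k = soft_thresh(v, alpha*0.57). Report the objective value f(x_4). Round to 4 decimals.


FISTA on f(x) = 6*x^2 - 8*x + 0.57*|x|
L = 12, alpha = 0.0307
Iteration 1: beta = 0.0, y = 4.8849 + 0.0*(4.8849 - 4.8849) = 4.8849
  grad(y) = 50.6188, v = y - alpha*grad = 3.3309
  prox(v) = soft_thresh(3.3309, 0.0175) = 3.3134
Iteration 2: beta = 0.3333, y = 3.3134 + 0.3333*(3.3134 - 4.8849) = 2.7896
  grad(y) = 25.4749, v = y - alpha*grad = 2.0075
  prox(v) = soft_thresh(2.0075, 0.0175) = 1.99
Iteration 3: beta = 0.5, y = 1.99 + 0.5*(1.99 - 3.3134) = 1.3283
  grad(y) = 7.9395, v = y - alpha*grad = 1.0845
  prox(v) = soft_thresh(1.0845, 0.0175) = 1.067
Iteration 4: beta = 0.6, y = 1.067 + 0.6*(1.067 - 1.99) = 0.5133
  grad(y) = -1.8406, v = y - alpha*grad = 0.5698
  prox(v) = soft_thresh(0.5698, 0.0175) = 0.5523
f(x_4) = 6*0.5523^2 - 8*0.5523 + 0.57*|0.5523| = -2.2734


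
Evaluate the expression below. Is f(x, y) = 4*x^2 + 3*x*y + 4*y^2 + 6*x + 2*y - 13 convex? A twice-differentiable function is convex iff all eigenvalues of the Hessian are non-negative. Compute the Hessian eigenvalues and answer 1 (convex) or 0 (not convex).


The Hessian of f(x,y) = 4*x^2 + 3*x*y + 4*y^2 + 6*x + 2*y - 13 is:
H = [[8, 3], [3, 8]]
Trace = 8 + 8 = 16
Determinant = 8*8 - (3)^2 = 55
Discriminant = (16)^2 - 4*55 = 36.0
Eigenvalues: lambda_1 = 5.0, lambda_2 = 11.0
The function is convex.

1


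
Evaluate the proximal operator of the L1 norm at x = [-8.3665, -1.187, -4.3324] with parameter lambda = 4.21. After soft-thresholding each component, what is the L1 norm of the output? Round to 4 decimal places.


Soft-thresholding with lambda = 4.21:
prox(-8.3665) = sign(-8.3665)*max(|-8.3665| - 4.21, 0) = -4.1565
prox(-1.187) = sign(-1.187)*max(|-1.187| - 4.21, 0) = 0.0
prox(-4.3324) = sign(-4.3324)*max(|-4.3324| - 4.21, 0) = -0.1224
prox(x) = [-4.1565, 0.0, -0.1224]
||prox(x)||_1 = 4.1565 + 0.0 + 0.1224 = 4.2789


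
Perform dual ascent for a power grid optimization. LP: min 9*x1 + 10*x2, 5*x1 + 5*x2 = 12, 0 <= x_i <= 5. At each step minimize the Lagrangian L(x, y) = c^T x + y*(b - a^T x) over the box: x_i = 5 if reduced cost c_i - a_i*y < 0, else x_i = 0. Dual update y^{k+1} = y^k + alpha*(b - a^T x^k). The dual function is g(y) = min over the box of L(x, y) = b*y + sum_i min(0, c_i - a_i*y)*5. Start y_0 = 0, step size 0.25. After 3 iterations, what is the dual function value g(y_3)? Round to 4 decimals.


Dual ascent for LP: min 9*x1 + 10*x2, 5*x1 + 5*x2 = 12, 0 <= x_i <= 5
Step 1: y^k = 0.0, reduced costs: (9.0, 10.0)
  x^k = (0.0, 0.0), subgradient = b - a^T x = 12.0
  y^{k+1} = 0.0 + 0.25*12.0 = 3.0
Step 2: y^k = 3.0, reduced costs: (-6.0, -5.0)
  x^k = (5.0, 5.0), subgradient = b - a^T x = -38.0
  y^{k+1} = 3.0 + 0.25*-38.0 = -6.5
Step 3: y^k = -6.5, reduced costs: (41.5, 42.5)
  x^k = (0.0, 0.0), subgradient = b - a^T x = 12.0
  y^{k+1} = -6.5 + 0.25*12.0 = -3.5
Dual objective at y_3 = -3.5: reduced costs (26.5, 27.5), box minimizer x = (0.0, 0.0)
g(y_3) = b*y + (c1 - a1*y)*x1 + (c2 - a2*y)*x2 = 12*(-3.5) + 26.5*0.0 + 27.5*0.0 = -42.0 + 0.0 + 0.0 = -42.0


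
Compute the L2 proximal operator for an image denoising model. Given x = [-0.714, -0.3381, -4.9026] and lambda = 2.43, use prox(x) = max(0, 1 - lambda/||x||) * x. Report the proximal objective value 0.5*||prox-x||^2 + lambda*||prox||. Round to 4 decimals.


Step 1: Compute ||x||.
||x|| = 4.9658
Step 2: Compute scaling factor.
scale = max(0, 1 - 2.43/4.9658) = 0.5107
Step 3: prox(x) = [-0.3646, -0.1727, -2.5035]
||prox(x)|| = 2.5358
Step 4: Proximal objective.
0.5*||prox-x||^2 = 2.9525
lambda*||prox|| = 6.162
Total = 9.1145


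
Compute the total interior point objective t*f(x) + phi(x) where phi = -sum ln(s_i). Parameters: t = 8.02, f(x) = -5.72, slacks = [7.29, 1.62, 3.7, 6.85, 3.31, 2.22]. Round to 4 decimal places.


Step 1: Compute log-barrier.
ln values: [1.9865, 0.4824, 1.3083, 1.9242, 1.1969, 0.7975]
phi = -(1.9865 + 0.4824 + 1.3083 + 1.9242 + 1.1969 + 0.7975) = -7.696
Step 2: Compute augmented objective.
t*f(x) = 8.02*-5.72 = -45.8744
Total = -45.8744 - 7.696 = -53.5704


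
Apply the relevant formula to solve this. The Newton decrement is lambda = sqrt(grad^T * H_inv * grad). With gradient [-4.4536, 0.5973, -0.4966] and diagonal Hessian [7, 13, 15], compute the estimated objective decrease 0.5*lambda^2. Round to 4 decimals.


Step 1: H is diagonal, so H^(-1) * g = [-0.6362, 0.0459, -0.0331].
Step 2: g^T H^(-1) g = sum_i g_i^2 / H_ii
  = (-4.4536)^2/7 + (0.5973)^2/13 + (-0.4966)^2/15
  = 2.8335 + 0.0274 + 0.0164 = 2.8774
Step 3: Objective decrease = 0.5 * g^T H^(-1) g = 1.4387


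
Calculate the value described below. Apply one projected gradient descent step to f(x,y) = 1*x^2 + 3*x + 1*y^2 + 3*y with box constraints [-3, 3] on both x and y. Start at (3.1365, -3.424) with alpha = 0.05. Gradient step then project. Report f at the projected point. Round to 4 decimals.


Step 1: Compute gradient at (3.1365, -3.424).
grad_x = 2*1*3.1365 + 3 = 9.273
grad_y = 2*1*-3.424 + 3 = -3.848
Step 2: Gradient step.
x_raw = 3.1365 - 0.05*9.273 = 2.6729
y_raw = -3.424 - 0.05*-3.848 = -3.2316
Step 3: Project onto [-3, 3].
x_proj = clip(2.6729) = 2.6729
y_proj = clip(-3.2316) = -3.0
Step 4: Evaluate f.
f(2.6729, -3.0) = 15.1627


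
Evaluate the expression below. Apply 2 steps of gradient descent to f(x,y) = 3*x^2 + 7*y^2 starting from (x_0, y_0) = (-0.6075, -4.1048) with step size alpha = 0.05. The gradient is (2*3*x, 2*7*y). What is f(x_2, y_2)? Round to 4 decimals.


Gradient descent on f(x,y) = 3*x^2 + 7*y^2.
Starting point: (-0.6075, -4.1048), alpha = 0.05
Step 1: grad_x = 2*3*-0.6075 = -3.645, grad_y = 2*7*-4.1048 = -57.4672
  x_1 = -0.6075 - 0.05*-3.645 = -0.4253
  y_1 = -4.1048 - 0.05*-57.4672 = -1.2314
Step 2: grad_x = 2*3*-0.4253 = -2.5515, grad_y = 2*7*-1.2314 = -17.2402
  x_2 = -0.4253 - 0.05*-2.5515 = -0.2977
  y_2 = -1.2314 - 0.05*-17.2402 = -0.3694
f(-0.2977, -0.3694) = 3*(-0.2977)^2 + 7*(-0.3694)^2 = 1.2212


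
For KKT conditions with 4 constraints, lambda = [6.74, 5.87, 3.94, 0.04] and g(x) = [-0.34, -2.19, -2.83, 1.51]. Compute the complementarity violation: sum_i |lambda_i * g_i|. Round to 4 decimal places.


KKT complementary slackness check:
lambda_1 * g_1 = 6.74 * -0.34 = -2.2916
lambda_2 * g_2 = 5.87 * -2.19 = -12.8553
lambda_3 * g_3 = 3.94 * -2.83 = -11.1502
lambda_4 * g_4 = 0.04 * 1.51 = 0.0604
Total violation = 2.2916 + 12.8553 + 11.1502 + 0.0604 = 26.3575


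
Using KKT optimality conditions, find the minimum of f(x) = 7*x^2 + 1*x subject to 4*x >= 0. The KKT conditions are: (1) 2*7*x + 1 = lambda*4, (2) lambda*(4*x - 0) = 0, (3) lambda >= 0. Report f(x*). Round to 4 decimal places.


Step 1: Try lambda = 0 (constraint inactive).
x_unc = -1/(2*7) = -0.0714
Check: 4*-0.0714 = -0.2856 < 0 -- violated!
Step 2: Constraint must be active: 4*x = 0
x* = 0/4 = 0.0
lambda = (2*7*0.0 + 1)/4 = 0.25
Step 3: Compute optimal value.
f(x*) = 7*0.0^2 + 1*0.0 = 0.0
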